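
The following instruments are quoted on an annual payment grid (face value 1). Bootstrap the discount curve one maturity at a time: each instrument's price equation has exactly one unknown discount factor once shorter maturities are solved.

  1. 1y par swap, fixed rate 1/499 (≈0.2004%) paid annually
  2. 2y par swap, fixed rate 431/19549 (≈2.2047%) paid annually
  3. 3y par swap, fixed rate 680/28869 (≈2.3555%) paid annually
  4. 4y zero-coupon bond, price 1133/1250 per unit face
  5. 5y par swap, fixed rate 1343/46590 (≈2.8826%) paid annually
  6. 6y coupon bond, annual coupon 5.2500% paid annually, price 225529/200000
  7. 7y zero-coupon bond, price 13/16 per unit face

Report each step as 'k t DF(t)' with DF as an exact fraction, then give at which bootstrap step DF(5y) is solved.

1 1 499/500
2 2 9569/10000
3 3 233/250
4 4 1133/1250
5 5 8657/10000
6 6 839/1000
7 7 13/16
DF(5y) is solved at step 5

step 1 [1y] swap r/1=1/499: DF=(1 − 1/499·(0))/(1+1/499) = 499/500 ≈ 0.998000
step 2 [2y] swap r/1=431/19549: DF=(1 − 431/19549·(0.998000))/(1+431/19549) = 9569/10000 ≈ 0.956900
step 3 [3y] swap r/1=680/28869: DF=(1 − 680/28869·(0.998000+0.956900))/(1+680/28869) = 233/250 ≈ 0.932000
step 4 [4y] zero: DF = P = 1133/1250 ≈ 0.906400
step 5 [5y] swap r/1=1343/46590: DF=(1 − 1343/46590·(0.998000+0.956900+0.932000+0.906400))/(1+1343/46590) = 8657/10000 ≈ 0.865700
step 6 [6y] bond c/1=21/400: DF=(225529/200000 − 21/400·(0.998000+0.956900+0.932000+0.906400+0.865700))/(1+21/400) = 839/1000 ≈ 0.839000
step 7 [7y] zero: DF = P = 13/16 ≈ 0.812500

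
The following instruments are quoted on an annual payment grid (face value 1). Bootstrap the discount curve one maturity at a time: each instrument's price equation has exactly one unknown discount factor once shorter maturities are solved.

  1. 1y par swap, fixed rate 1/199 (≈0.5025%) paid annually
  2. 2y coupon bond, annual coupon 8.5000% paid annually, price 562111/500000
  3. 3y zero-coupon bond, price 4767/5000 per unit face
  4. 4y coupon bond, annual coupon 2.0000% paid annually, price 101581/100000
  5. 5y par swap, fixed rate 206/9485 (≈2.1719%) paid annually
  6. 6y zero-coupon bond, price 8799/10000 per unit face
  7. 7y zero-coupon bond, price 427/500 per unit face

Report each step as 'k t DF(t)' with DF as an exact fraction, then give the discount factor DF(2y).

1 1 199/200
2 2 4791/5000
3 3 4767/5000
4 4 9389/10000
5 5 897/1000
6 6 8799/10000
7 7 427/500
DF(2y) = 4791/5000 ≈ 0.958200

step 1 [1y] swap r/1=1/199: DF=(1 − 1/199·(0))/(1+1/199) = 199/200 ≈ 0.995000
step 2 [2y] bond c/1=17/200: DF=(562111/500000 − 17/200·(0.995000))/(1+17/200) = 4791/5000 ≈ 0.958200
step 3 [3y] zero: DF = P = 4767/5000 ≈ 0.953400
step 4 [4y] bond c/1=1/50: DF=(101581/100000 − 1/50·(0.995000+0.958200+0.953400))/(1+1/50) = 9389/10000 ≈ 0.938900
step 5 [5y] swap r/1=206/9485: DF=(1 − 206/9485·(0.995000+0.958200+0.953400+0.938900))/(1+206/9485) = 897/1000 ≈ 0.897000
step 6 [6y] zero: DF = P = 8799/10000 ≈ 0.879900
step 7 [7y] zero: DF = P = 427/500 ≈ 0.854000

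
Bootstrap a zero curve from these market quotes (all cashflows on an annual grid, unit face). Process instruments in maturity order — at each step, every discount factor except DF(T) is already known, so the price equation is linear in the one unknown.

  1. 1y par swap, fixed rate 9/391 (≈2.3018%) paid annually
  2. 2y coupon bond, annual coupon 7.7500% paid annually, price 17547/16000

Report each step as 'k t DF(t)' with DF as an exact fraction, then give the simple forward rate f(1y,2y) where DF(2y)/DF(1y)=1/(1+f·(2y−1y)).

step 1 [1y] swap r/1=9/391: DF=(1 − 9/391·(0))/(1+9/391) = 391/400 ≈ 0.977500
step 2 [2y] bond c/1=31/400: DF=(17547/16000 − 31/400·(0.977500))/(1+31/400) = 379/400 ≈ 0.947500

1 1 391/400
2 2 379/400
f(1y,2y) = ((391/400)/(379/400) − 1)/(1) = 12/379 ≈ 3.1662%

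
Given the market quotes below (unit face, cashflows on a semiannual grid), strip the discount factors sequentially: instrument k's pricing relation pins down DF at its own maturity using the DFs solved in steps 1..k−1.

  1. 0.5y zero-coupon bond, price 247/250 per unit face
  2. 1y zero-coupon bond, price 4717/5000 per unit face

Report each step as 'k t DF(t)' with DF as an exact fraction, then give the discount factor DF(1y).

step 1 [0.5y] zero: DF = P = 247/250 ≈ 0.988000
step 2 [1y] zero: DF = P = 4717/5000 ≈ 0.943400

1 1/2 247/250
2 1 4717/5000
DF(1y) = 4717/5000 ≈ 0.943400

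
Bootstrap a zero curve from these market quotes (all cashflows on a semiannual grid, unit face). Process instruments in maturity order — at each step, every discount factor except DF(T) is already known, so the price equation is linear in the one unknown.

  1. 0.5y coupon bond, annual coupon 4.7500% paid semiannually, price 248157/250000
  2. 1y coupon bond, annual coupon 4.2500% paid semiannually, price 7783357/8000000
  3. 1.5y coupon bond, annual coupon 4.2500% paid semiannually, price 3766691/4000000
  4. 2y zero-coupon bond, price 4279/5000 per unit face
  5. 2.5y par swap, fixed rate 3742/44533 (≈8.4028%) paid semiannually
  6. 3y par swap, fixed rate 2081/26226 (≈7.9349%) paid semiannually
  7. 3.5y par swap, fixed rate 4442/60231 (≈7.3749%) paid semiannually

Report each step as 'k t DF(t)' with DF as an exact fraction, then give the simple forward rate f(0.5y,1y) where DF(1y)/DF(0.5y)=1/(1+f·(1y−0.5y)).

1 1/2 606/625
2 1 373/400
3 3/2 353/400
4 2 4279/5000
5 5/2 8129/10000
6 3 7919/10000
7 7/2 7779/10000
f(0.5y,1y) = ((606/625)/(373/400) − 1)/(1/2) = 742/9325 ≈ 7.9571%

step 1 [0.5y] bond c/2=19/800: DF=(248157/250000 − 19/800·(0))/(1+19/800) = 606/625 ≈ 0.969600
step 2 [1y] bond c/2=17/800: DF=(7783357/8000000 − 17/800·(0.969600))/(1+17/800) = 373/400 ≈ 0.932500
step 3 [1.5y] bond c/2=17/800: DF=(3766691/4000000 − 17/800·(0.969600+0.932500))/(1+17/800) = 353/400 ≈ 0.882500
step 4 [2y] zero: DF = P = 4279/5000 ≈ 0.855800
step 5 [2.5y] swap r/2=1871/44533: DF=(1 − 1871/44533·(0.969600+0.932500+0.882500+0.855800))/(1+1871/44533) = 8129/10000 ≈ 0.812900
step 6 [3y] swap r/2=2081/52452: DF=(1 − 2081/52452·(0.969600+0.932500+0.882500+0.855800+0.812900))/(1+2081/52452) = 7919/10000 ≈ 0.791900
step 7 [3.5y] swap r/2=2221/60231: DF=(1 − 2221/60231·(0.969600+0.932500+0.882500+0.855800+0.812900+0.791900))/(1+2221/60231) = 7779/10000 ≈ 0.777900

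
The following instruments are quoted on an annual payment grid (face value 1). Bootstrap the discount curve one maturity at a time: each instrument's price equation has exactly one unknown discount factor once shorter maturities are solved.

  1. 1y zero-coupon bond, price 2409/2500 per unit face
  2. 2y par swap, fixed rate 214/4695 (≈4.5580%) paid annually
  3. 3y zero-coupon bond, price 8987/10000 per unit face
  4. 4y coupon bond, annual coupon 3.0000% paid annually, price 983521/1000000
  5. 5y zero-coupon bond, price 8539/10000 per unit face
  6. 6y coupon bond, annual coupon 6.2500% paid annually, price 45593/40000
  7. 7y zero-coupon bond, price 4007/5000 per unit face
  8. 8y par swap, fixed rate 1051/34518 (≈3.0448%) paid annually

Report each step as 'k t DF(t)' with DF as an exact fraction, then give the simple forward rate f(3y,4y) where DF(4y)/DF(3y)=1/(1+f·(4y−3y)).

1 1 2409/2500
2 2 1143/1250
3 3 8987/10000
4 4 437/500
5 5 8539/10000
6 6 4039/5000
7 7 4007/5000
8 8 3949/5000
f(3y,4y) = ((8987/10000)/(437/500) − 1)/(1) = 13/460 ≈ 2.8261%

step 1 [1y] zero: DF = P = 2409/2500 ≈ 0.963600
step 2 [2y] swap r/1=214/4695: DF=(1 − 214/4695·(0.963600))/(1+214/4695) = 1143/1250 ≈ 0.914400
step 3 [3y] zero: DF = P = 8987/10000 ≈ 0.898700
step 4 [4y] bond c/1=3/100: DF=(983521/1000000 − 3/100·(0.963600+0.914400+0.898700))/(1+3/100) = 437/500 ≈ 0.874000
step 5 [5y] zero: DF = P = 8539/10000 ≈ 0.853900
step 6 [6y] bond c/1=1/16: DF=(45593/40000 − 1/16·(0.963600+0.914400+0.898700+0.874000+0.853900))/(1+1/16) = 4039/5000 ≈ 0.807800
step 7 [7y] zero: DF = P = 4007/5000 ≈ 0.801400
step 8 [8y] swap r/1=1051/34518: DF=(1 − 1051/34518·(0.963600+0.914400+0.898700+0.874000+0.853900+0.807800+0.801400))/(1+1051/34518) = 3949/5000 ≈ 0.789800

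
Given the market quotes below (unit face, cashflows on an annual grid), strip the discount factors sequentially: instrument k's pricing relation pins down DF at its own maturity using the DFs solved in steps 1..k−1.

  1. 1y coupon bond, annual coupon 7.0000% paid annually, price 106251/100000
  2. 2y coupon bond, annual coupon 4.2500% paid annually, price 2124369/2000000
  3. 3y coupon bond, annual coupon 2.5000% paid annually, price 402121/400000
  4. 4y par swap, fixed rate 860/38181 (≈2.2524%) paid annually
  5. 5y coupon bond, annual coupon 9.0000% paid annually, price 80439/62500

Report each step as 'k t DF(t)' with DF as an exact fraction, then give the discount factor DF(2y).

1 1 993/1000
2 2 1223/1250
3 3 9327/10000
4 4 457/500
5 5 1731/2000
DF(2y) = 1223/1250 ≈ 0.978400

step 1 [1y] bond c/1=7/100: DF=(106251/100000 − 7/100·(0))/(1+7/100) = 993/1000 ≈ 0.993000
step 2 [2y] bond c/1=17/400: DF=(2124369/2000000 − 17/400·(0.993000))/(1+17/400) = 1223/1250 ≈ 0.978400
step 3 [3y] bond c/1=1/40: DF=(402121/400000 − 1/40·(0.993000+0.978400))/(1+1/40) = 9327/10000 ≈ 0.932700
step 4 [4y] swap r/1=860/38181: DF=(1 − 860/38181·(0.993000+0.978400+0.932700))/(1+860/38181) = 457/500 ≈ 0.914000
step 5 [5y] bond c/1=9/100: DF=(80439/62500 − 9/100·(0.993000+0.978400+0.932700+0.914000))/(1+9/100) = 1731/2000 ≈ 0.865500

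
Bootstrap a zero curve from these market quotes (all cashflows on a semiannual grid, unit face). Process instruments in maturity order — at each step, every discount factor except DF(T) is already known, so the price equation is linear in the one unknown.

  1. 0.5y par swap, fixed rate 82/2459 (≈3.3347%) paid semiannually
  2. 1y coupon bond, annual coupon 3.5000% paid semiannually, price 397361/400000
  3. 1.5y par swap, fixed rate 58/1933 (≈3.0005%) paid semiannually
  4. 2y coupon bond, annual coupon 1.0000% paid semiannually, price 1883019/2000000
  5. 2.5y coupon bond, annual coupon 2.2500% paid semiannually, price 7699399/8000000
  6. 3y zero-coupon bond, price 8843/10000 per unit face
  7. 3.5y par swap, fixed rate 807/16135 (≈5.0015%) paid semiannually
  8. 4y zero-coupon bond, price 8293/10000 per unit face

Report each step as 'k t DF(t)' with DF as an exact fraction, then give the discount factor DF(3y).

step 1 [0.5y] swap r/2=41/2459: DF=(1 − 41/2459·(0))/(1+41/2459) = 2459/2500 ≈ 0.983600
step 2 [1y] bond c/2=7/400: DF=(397361/400000 − 7/400·(0.983600))/(1+7/400) = 4797/5000 ≈ 0.959400
step 3 [1.5y] swap r/2=29/1933: DF=(1 − 29/1933·(0.983600+0.959400))/(1+29/1933) = 1913/2000 ≈ 0.956500
step 4 [2y] bond c/2=1/200: DF=(1883019/2000000 − 1/200·(0.983600+0.959400+0.956500))/(1+1/200) = 1153/1250 ≈ 0.922400
step 5 [2.5y] bond c/2=9/800: DF=(7699399/8000000 − 9/800·(0.983600+0.959400+0.956500+0.922400))/(1+9/800) = 2273/2500 ≈ 0.909200
step 6 [3y] zero: DF = P = 8843/10000 ≈ 0.884300
step 7 [3.5y] swap r/2=807/32270: DF=(1 − 807/32270·(0.983600+0.959400+0.956500+0.922400+0.909200+0.884300))/(1+807/32270) = 4193/5000 ≈ 0.838600
step 8 [4y] zero: DF = P = 8293/10000 ≈ 0.829300

1 1/2 2459/2500
2 1 4797/5000
3 3/2 1913/2000
4 2 1153/1250
5 5/2 2273/2500
6 3 8843/10000
7 7/2 4193/5000
8 4 8293/10000
DF(3y) = 8843/10000 ≈ 0.884300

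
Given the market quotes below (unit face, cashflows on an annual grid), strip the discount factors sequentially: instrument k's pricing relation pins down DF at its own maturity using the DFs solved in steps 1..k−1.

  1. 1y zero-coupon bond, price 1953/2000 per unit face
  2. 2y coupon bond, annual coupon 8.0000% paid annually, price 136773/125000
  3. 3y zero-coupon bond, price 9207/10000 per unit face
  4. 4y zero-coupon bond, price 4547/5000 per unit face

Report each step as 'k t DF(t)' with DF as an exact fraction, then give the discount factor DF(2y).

1 1 1953/2000
2 2 588/625
3 3 9207/10000
4 4 4547/5000
DF(2y) = 588/625 ≈ 0.940800

step 1 [1y] zero: DF = P = 1953/2000 ≈ 0.976500
step 2 [2y] bond c/1=2/25: DF=(136773/125000 − 2/25·(0.976500))/(1+2/25) = 588/625 ≈ 0.940800
step 3 [3y] zero: DF = P = 9207/10000 ≈ 0.920700
step 4 [4y] zero: DF = P = 4547/5000 ≈ 0.909400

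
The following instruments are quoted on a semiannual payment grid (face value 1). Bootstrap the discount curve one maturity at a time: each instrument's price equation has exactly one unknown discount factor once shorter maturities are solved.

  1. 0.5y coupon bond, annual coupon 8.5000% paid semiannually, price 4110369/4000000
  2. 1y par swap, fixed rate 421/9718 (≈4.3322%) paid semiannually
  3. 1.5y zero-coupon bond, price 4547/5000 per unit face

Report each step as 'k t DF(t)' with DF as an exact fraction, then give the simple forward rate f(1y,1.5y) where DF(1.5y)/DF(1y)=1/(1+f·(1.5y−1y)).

1 1/2 9857/10000
2 1 9579/10000
3 3/2 4547/5000
f(1y,1.5y) = ((9579/10000)/(4547/5000) − 1)/(1/2) = 485/4547 ≈ 10.6664%

step 1 [0.5y] bond c/2=17/400: DF=(4110369/4000000 − 17/400·(0))/(1+17/400) = 9857/10000 ≈ 0.985700
step 2 [1y] swap r/2=421/19436: DF=(1 − 421/19436·(0.985700))/(1+421/19436) = 9579/10000 ≈ 0.957900
step 3 [1.5y] zero: DF = P = 4547/5000 ≈ 0.909400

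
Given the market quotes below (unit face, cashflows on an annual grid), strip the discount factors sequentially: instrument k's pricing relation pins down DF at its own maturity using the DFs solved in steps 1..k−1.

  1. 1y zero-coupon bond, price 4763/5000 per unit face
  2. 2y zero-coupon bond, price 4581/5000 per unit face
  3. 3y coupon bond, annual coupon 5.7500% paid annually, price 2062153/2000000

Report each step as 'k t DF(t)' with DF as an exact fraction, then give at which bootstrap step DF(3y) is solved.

step 1 [1y] zero: DF = P = 4763/5000 ≈ 0.952600
step 2 [2y] zero: DF = P = 4581/5000 ≈ 0.916200
step 3 [3y] bond c/1=23/400: DF=(2062153/2000000 − 23/400·(0.952600+0.916200))/(1+23/400) = 4367/5000 ≈ 0.873400

1 1 4763/5000
2 2 4581/5000
3 3 4367/5000
DF(3y) is solved at step 3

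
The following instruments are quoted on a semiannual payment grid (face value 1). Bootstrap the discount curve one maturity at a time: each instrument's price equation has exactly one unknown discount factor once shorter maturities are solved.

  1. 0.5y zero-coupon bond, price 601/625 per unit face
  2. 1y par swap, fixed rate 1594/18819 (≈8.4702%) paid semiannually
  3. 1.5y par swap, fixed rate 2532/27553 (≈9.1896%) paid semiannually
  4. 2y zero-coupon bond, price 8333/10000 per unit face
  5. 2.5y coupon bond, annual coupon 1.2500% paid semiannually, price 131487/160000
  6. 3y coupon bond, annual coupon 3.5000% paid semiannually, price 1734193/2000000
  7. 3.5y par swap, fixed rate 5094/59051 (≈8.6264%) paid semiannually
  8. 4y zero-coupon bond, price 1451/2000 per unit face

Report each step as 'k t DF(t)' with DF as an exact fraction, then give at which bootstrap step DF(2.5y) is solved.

1 1/2 601/625
2 1 9203/10000
3 3/2 4367/5000
4 2 8333/10000
5 5/2 993/1250
6 3 971/1250
7 7/2 7453/10000
8 4 1451/2000
DF(2.5y) is solved at step 5

step 1 [0.5y] zero: DF = P = 601/625 ≈ 0.961600
step 2 [1y] swap r/2=797/18819: DF=(1 − 797/18819·(0.961600))/(1+797/18819) = 9203/10000 ≈ 0.920300
step 3 [1.5y] swap r/2=1266/27553: DF=(1 − 1266/27553·(0.961600+0.920300))/(1+1266/27553) = 4367/5000 ≈ 0.873400
step 4 [2y] zero: DF = P = 8333/10000 ≈ 0.833300
step 5 [2.5y] bond c/2=1/160: DF=(131487/160000 − 1/160·(0.961600+0.920300+0.873400+0.833300))/(1+1/160) = 993/1250 ≈ 0.794400
step 6 [3y] bond c/2=7/400: DF=(1734193/2000000 − 7/400·(0.961600+0.920300+0.873400+0.833300+0.794400))/(1+7/400) = 971/1250 ≈ 0.776800
step 7 [3.5y] swap r/2=2547/59051: DF=(1 − 2547/59051·(0.961600+0.920300+0.873400+0.833300+0.794400+0.776800))/(1+2547/59051) = 7453/10000 ≈ 0.745300
step 8 [4y] zero: DF = P = 1451/2000 ≈ 0.725500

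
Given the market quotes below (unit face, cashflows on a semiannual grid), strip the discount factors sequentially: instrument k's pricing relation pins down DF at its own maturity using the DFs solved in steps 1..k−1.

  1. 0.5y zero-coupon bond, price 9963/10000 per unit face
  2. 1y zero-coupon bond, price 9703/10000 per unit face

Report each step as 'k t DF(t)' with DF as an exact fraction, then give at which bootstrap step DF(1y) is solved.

step 1 [0.5y] zero: DF = P = 9963/10000 ≈ 0.996300
step 2 [1y] zero: DF = P = 9703/10000 ≈ 0.970300

1 1/2 9963/10000
2 1 9703/10000
DF(1y) is solved at step 2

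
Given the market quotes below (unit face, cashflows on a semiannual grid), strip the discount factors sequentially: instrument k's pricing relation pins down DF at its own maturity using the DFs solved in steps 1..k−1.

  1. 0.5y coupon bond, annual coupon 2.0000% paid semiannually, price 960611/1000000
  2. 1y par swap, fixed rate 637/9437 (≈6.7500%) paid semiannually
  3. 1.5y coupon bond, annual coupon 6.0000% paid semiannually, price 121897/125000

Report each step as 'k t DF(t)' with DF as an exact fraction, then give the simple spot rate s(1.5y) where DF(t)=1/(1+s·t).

1 1/2 9511/10000
2 1 9363/10000
3 3/2 4459/5000
s(1.5y) = (1/(4459/5000) − 1)/(3/2) = 1082/13377 ≈ 8.0885%

step 1 [0.5y] bond c/2=1/100: DF=(960611/1000000 − 1/100·(0))/(1+1/100) = 9511/10000 ≈ 0.951100
step 2 [1y] swap r/2=637/18874: DF=(1 − 637/18874·(0.951100))/(1+637/18874) = 9363/10000 ≈ 0.936300
step 3 [1.5y] bond c/2=3/100: DF=(121897/125000 − 3/100·(0.951100+0.936300))/(1+3/100) = 4459/5000 ≈ 0.891800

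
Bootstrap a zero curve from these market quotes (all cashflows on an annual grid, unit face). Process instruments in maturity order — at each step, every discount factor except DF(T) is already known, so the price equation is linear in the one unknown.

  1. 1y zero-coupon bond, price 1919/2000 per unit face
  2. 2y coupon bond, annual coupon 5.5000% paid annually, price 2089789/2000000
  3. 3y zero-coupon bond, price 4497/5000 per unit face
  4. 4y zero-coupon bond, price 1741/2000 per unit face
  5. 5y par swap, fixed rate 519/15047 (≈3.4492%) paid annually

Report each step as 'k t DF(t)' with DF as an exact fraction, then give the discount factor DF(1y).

step 1 [1y] zero: DF = P = 1919/2000 ≈ 0.959500
step 2 [2y] bond c/1=11/200: DF=(2089789/2000000 − 11/200·(0.959500))/(1+11/200) = 2351/2500 ≈ 0.940400
step 3 [3y] zero: DF = P = 4497/5000 ≈ 0.899400
step 4 [4y] zero: DF = P = 1741/2000 ≈ 0.870500
step 5 [5y] swap r/1=519/15047: DF=(1 − 519/15047·(0.959500+0.940400+0.899400+0.870500))/(1+519/15047) = 8443/10000 ≈ 0.844300

1 1 1919/2000
2 2 2351/2500
3 3 4497/5000
4 4 1741/2000
5 5 8443/10000
DF(1y) = 1919/2000 ≈ 0.959500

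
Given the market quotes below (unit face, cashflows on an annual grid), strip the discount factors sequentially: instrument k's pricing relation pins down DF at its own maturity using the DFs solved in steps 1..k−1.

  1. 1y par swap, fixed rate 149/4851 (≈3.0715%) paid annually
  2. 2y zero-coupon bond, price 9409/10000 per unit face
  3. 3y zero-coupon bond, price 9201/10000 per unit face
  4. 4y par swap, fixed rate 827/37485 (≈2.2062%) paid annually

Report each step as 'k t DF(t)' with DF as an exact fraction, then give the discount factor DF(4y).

step 1 [1y] swap r/1=149/4851: DF=(1 − 149/4851·(0))/(1+149/4851) = 4851/5000 ≈ 0.970200
step 2 [2y] zero: DF = P = 9409/10000 ≈ 0.940900
step 3 [3y] zero: DF = P = 9201/10000 ≈ 0.920100
step 4 [4y] swap r/1=827/37485: DF=(1 − 827/37485·(0.970200+0.940900+0.920100))/(1+827/37485) = 9173/10000 ≈ 0.917300

1 1 4851/5000
2 2 9409/10000
3 3 9201/10000
4 4 9173/10000
DF(4y) = 9173/10000 ≈ 0.917300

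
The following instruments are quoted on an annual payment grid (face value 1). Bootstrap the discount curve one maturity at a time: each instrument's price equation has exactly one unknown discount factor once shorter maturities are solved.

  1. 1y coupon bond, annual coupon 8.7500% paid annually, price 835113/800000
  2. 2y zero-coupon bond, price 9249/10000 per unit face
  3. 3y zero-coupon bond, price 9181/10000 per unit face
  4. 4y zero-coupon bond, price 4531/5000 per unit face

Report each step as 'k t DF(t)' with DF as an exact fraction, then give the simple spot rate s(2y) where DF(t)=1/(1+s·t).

step 1 [1y] bond c/1=7/80: DF=(835113/800000 − 7/80·(0))/(1+7/80) = 9599/10000 ≈ 0.959900
step 2 [2y] zero: DF = P = 9249/10000 ≈ 0.924900
step 3 [3y] zero: DF = P = 9181/10000 ≈ 0.918100
step 4 [4y] zero: DF = P = 4531/5000 ≈ 0.906200

1 1 9599/10000
2 2 9249/10000
3 3 9181/10000
4 4 4531/5000
s(2y) = (1/(9249/10000) − 1)/(2) = 751/18498 ≈ 4.0599%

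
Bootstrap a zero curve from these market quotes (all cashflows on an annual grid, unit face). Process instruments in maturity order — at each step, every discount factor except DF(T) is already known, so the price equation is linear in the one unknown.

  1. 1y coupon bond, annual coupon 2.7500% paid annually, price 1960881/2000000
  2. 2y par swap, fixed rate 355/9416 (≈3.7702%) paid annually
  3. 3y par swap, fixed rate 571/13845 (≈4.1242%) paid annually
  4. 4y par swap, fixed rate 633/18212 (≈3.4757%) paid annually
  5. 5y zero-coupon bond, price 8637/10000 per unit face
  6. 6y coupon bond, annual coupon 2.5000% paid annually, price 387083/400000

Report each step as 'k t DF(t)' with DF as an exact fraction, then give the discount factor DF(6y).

1 1 4771/5000
2 2 929/1000
3 3 4429/5000
4 4 4367/5000
5 5 8637/10000
6 6 4171/5000
DF(6y) = 4171/5000 ≈ 0.834200

step 1 [1y] bond c/1=11/400: DF=(1960881/2000000 − 11/400·(0))/(1+11/400) = 4771/5000 ≈ 0.954200
step 2 [2y] swap r/1=355/9416: DF=(1 − 355/9416·(0.954200))/(1+355/9416) = 929/1000 ≈ 0.929000
step 3 [3y] swap r/1=571/13845: DF=(1 − 571/13845·(0.954200+0.929000))/(1+571/13845) = 4429/5000 ≈ 0.885800
step 4 [4y] swap r/1=633/18212: DF=(1 − 633/18212·(0.954200+0.929000+0.885800))/(1+633/18212) = 4367/5000 ≈ 0.873400
step 5 [5y] zero: DF = P = 8637/10000 ≈ 0.863700
step 6 [6y] bond c/1=1/40: DF=(387083/400000 − 1/40·(0.954200+0.929000+0.885800+0.873400+0.863700))/(1+1/40) = 4171/5000 ≈ 0.834200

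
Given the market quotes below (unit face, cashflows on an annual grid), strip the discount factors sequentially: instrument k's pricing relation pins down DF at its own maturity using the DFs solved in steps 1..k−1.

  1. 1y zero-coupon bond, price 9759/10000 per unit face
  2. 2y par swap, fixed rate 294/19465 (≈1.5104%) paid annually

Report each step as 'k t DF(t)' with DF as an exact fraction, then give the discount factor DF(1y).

1 1 9759/10000
2 2 4853/5000
DF(1y) = 9759/10000 ≈ 0.975900

step 1 [1y] zero: DF = P = 9759/10000 ≈ 0.975900
step 2 [2y] swap r/1=294/19465: DF=(1 − 294/19465·(0.975900))/(1+294/19465) = 4853/5000 ≈ 0.970600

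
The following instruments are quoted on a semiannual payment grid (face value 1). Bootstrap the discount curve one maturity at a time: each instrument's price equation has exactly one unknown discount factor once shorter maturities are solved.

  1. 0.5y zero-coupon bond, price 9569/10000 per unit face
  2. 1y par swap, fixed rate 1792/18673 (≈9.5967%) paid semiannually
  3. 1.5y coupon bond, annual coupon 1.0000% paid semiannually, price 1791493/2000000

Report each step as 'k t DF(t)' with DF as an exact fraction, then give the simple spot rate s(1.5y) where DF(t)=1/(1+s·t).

1 1/2 9569/10000
2 1 569/625
3 3/2 441/500
s(1.5y) = (1/(441/500) − 1)/(3/2) = 118/1323 ≈ 8.9191%

step 1 [0.5y] zero: DF = P = 9569/10000 ≈ 0.956900
step 2 [1y] swap r/2=896/18673: DF=(1 − 896/18673·(0.956900))/(1+896/18673) = 569/625 ≈ 0.910400
step 3 [1.5y] bond c/2=1/200: DF=(1791493/2000000 − 1/200·(0.956900+0.910400))/(1+1/200) = 441/500 ≈ 0.882000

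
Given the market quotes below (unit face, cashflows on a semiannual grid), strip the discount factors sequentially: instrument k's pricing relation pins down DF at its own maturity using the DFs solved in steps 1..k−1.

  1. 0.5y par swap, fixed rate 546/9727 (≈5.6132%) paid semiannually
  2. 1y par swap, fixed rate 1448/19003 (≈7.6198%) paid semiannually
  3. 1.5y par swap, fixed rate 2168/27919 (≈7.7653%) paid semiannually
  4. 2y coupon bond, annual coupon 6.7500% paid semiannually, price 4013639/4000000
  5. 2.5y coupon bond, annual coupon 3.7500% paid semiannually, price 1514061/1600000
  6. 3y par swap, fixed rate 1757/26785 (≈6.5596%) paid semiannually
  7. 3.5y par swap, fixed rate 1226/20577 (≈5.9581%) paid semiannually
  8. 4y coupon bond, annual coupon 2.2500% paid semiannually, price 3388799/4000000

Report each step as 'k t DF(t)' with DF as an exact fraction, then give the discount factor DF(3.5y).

1 1/2 9727/10000
2 1 2319/2500
3 3/2 2229/2500
4 2 1759/2000
5 5/2 8613/10000
6 3 8243/10000
7 7/2 8161/10000
8 4 7691/10000
DF(3.5y) = 8161/10000 ≈ 0.816100

step 1 [0.5y] swap r/2=273/9727: DF=(1 − 273/9727·(0))/(1+273/9727) = 9727/10000 ≈ 0.972700
step 2 [1y] swap r/2=724/19003: DF=(1 − 724/19003·(0.972700))/(1+724/19003) = 2319/2500 ≈ 0.927600
step 3 [1.5y] swap r/2=1084/27919: DF=(1 − 1084/27919·(0.972700+0.927600))/(1+1084/27919) = 2229/2500 ≈ 0.891600
step 4 [2y] bond c/2=27/800: DF=(4013639/4000000 − 27/800·(0.972700+0.927600+0.891600))/(1+27/800) = 1759/2000 ≈ 0.879500
step 5 [2.5y] bond c/2=3/160: DF=(1514061/1600000 − 3/160·(0.972700+0.927600+0.891600+0.879500))/(1+3/160) = 8613/10000 ≈ 0.861300
step 6 [3y] swap r/2=1757/53570: DF=(1 − 1757/53570·(0.972700+0.927600+0.891600+0.879500+0.861300))/(1+1757/53570) = 8243/10000 ≈ 0.824300
step 7 [3.5y] swap r/2=613/20577: DF=(1 − 613/20577·(0.972700+0.927600+0.891600+0.879500+0.861300+0.824300))/(1+613/20577) = 8161/10000 ≈ 0.816100
step 8 [4y] bond c/2=9/800: DF=(3388799/4000000 − 9/800·(0.972700+0.927600+0.891600+0.879500+0.861300+0.824300+0.816100))/(1+9/800) = 7691/10000 ≈ 0.769100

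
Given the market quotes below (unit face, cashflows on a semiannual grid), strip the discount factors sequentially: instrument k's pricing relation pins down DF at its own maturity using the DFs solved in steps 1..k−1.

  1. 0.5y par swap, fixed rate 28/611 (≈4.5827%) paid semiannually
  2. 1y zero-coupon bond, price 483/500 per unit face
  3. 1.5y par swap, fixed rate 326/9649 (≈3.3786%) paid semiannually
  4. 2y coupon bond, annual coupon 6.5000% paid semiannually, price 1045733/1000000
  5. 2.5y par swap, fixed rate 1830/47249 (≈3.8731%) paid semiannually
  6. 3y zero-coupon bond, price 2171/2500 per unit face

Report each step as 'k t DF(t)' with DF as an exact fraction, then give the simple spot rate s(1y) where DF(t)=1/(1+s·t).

step 1 [0.5y] swap r/2=14/611: DF=(1 − 14/611·(0))/(1+14/611) = 611/625 ≈ 0.977600
step 2 [1y] zero: DF = P = 483/500 ≈ 0.966000
step 3 [1.5y] swap r/2=163/9649: DF=(1 − 163/9649·(0.977600+0.966000))/(1+163/9649) = 9511/10000 ≈ 0.951100
step 4 [2y] bond c/2=13/400: DF=(1045733/1000000 − 13/400·(0.977600+0.966000+0.951100))/(1+13/400) = 9217/10000 ≈ 0.921700
step 5 [2.5y] swap r/2=915/47249: DF=(1 − 915/47249·(0.977600+0.966000+0.951100+0.921700))/(1+915/47249) = 1817/2000 ≈ 0.908500
step 6 [3y] zero: DF = P = 2171/2500 ≈ 0.868400

1 1/2 611/625
2 1 483/500
3 3/2 9511/10000
4 2 9217/10000
5 5/2 1817/2000
6 3 2171/2500
s(1y) = (1/(483/500) − 1)/(1) = 17/483 ≈ 3.5197%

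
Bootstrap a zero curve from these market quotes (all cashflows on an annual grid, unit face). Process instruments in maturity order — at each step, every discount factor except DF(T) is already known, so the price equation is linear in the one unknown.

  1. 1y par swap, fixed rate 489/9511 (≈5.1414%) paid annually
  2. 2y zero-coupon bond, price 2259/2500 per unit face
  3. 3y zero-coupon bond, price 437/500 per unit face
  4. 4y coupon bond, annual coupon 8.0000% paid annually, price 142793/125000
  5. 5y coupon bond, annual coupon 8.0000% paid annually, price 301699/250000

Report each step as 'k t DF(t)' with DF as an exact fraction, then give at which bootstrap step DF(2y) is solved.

1 1 9511/10000
2 2 2259/2500
3 3 437/500
4 4 2139/2500
5 5 8519/10000
DF(2y) is solved at step 2

step 1 [1y] swap r/1=489/9511: DF=(1 − 489/9511·(0))/(1+489/9511) = 9511/10000 ≈ 0.951100
step 2 [2y] zero: DF = P = 2259/2500 ≈ 0.903600
step 3 [3y] zero: DF = P = 437/500 ≈ 0.874000
step 4 [4y] bond c/1=2/25: DF=(142793/125000 − 2/25·(0.951100+0.903600+0.874000))/(1+2/25) = 2139/2500 ≈ 0.855600
step 5 [5y] bond c/1=2/25: DF=(301699/250000 − 2/25·(0.951100+0.903600+0.874000+0.855600))/(1+2/25) = 8519/10000 ≈ 0.851900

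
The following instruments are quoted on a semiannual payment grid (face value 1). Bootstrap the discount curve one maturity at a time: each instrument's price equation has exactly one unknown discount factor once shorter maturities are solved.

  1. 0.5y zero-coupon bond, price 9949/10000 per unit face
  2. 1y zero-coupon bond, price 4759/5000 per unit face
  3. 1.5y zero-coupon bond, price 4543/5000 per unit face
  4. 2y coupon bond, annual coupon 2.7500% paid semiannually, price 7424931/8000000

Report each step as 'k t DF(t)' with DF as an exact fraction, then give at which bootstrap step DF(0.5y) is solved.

1 1/2 9949/10000
2 1 4759/5000
3 3/2 4543/5000
4 2 548/625
DF(0.5y) is solved at step 1

step 1 [0.5y] zero: DF = P = 9949/10000 ≈ 0.994900
step 2 [1y] zero: DF = P = 4759/5000 ≈ 0.951800
step 3 [1.5y] zero: DF = P = 4543/5000 ≈ 0.908600
step 4 [2y] bond c/2=11/800: DF=(7424931/8000000 − 11/800·(0.994900+0.951800+0.908600))/(1+11/800) = 548/625 ≈ 0.876800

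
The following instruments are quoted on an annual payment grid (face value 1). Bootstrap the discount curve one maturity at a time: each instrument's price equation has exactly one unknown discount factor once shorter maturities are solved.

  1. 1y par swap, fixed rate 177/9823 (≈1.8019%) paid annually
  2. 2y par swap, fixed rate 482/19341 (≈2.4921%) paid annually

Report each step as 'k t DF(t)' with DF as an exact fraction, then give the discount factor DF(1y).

step 1 [1y] swap r/1=177/9823: DF=(1 − 177/9823·(0))/(1+177/9823) = 9823/10000 ≈ 0.982300
step 2 [2y] swap r/1=482/19341: DF=(1 − 482/19341·(0.982300))/(1+482/19341) = 4759/5000 ≈ 0.951800

1 1 9823/10000
2 2 4759/5000
DF(1y) = 9823/10000 ≈ 0.982300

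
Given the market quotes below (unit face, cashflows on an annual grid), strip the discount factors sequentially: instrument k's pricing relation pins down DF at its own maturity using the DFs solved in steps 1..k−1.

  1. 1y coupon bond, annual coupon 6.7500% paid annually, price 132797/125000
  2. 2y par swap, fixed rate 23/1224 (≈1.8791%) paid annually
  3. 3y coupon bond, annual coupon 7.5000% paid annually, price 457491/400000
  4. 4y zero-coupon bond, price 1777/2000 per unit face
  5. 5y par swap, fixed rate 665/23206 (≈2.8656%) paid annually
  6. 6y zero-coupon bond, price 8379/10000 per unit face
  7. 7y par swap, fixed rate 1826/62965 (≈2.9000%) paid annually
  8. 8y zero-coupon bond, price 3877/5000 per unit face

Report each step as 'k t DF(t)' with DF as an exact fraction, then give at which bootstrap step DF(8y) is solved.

1 1 622/625
2 2 602/625
3 3 9273/10000
4 4 1777/2000
5 5 867/1000
6 6 8379/10000
7 7 4087/5000
8 8 3877/5000
DF(8y) is solved at step 8

step 1 [1y] bond c/1=27/400: DF=(132797/125000 − 27/400·(0))/(1+27/400) = 622/625 ≈ 0.995200
step 2 [2y] swap r/1=23/1224: DF=(1 − 23/1224·(0.995200))/(1+23/1224) = 602/625 ≈ 0.963200
step 3 [3y] bond c/1=3/40: DF=(457491/400000 − 3/40·(0.995200+0.963200))/(1+3/40) = 9273/10000 ≈ 0.927300
step 4 [4y] zero: DF = P = 1777/2000 ≈ 0.888500
step 5 [5y] swap r/1=665/23206: DF=(1 − 665/23206·(0.995200+0.963200+0.927300+0.888500))/(1+665/23206) = 867/1000 ≈ 0.867000
step 6 [6y] zero: DF = P = 8379/10000 ≈ 0.837900
step 7 [7y] swap r/1=1826/62965: DF=(1 − 1826/62965·(0.995200+0.963200+0.927300+0.888500+0.867000+0.837900))/(1+1826/62965) = 4087/5000 ≈ 0.817400
step 8 [8y] zero: DF = P = 3877/5000 ≈ 0.775400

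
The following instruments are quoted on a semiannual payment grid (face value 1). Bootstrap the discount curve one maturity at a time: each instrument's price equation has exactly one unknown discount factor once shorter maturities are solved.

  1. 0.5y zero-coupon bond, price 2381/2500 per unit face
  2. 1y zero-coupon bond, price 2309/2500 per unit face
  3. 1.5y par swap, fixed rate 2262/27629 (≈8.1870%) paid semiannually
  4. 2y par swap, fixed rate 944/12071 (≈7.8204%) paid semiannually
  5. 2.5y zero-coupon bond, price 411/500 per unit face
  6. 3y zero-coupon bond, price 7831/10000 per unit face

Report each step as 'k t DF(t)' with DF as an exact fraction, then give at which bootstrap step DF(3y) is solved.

1 1/2 2381/2500
2 1 2309/2500
3 3/2 8869/10000
4 2 1073/1250
5 5/2 411/500
6 3 7831/10000
DF(3y) is solved at step 6

step 1 [0.5y] zero: DF = P = 2381/2500 ≈ 0.952400
step 2 [1y] zero: DF = P = 2309/2500 ≈ 0.923600
step 3 [1.5y] swap r/2=1131/27629: DF=(1 − 1131/27629·(0.952400+0.923600))/(1+1131/27629) = 8869/10000 ≈ 0.886900
step 4 [2y] swap r/2=472/12071: DF=(1 − 472/12071·(0.952400+0.923600+0.886900))/(1+472/12071) = 1073/1250 ≈ 0.858400
step 5 [2.5y] zero: DF = P = 411/500 ≈ 0.822000
step 6 [3y] zero: DF = P = 7831/10000 ≈ 0.783100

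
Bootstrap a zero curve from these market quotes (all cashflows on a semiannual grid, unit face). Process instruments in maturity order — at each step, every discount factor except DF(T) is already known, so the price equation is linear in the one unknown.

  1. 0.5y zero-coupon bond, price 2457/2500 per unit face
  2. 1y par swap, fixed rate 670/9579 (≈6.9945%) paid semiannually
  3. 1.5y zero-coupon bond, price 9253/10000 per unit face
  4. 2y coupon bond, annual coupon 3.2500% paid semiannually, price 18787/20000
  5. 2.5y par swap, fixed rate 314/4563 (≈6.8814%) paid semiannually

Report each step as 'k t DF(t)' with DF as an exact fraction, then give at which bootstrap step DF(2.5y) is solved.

1 1/2 2457/2500
2 1 933/1000
3 3/2 9253/10000
4 2 8789/10000
5 5/2 843/1000
DF(2.5y) is solved at step 5

step 1 [0.5y] zero: DF = P = 2457/2500 ≈ 0.982800
step 2 [1y] swap r/2=335/9579: DF=(1 − 335/9579·(0.982800))/(1+335/9579) = 933/1000 ≈ 0.933000
step 3 [1.5y] zero: DF = P = 9253/10000 ≈ 0.925300
step 4 [2y] bond c/2=13/800: DF=(18787/20000 − 13/800·(0.982800+0.933000+0.925300))/(1+13/800) = 8789/10000 ≈ 0.878900
step 5 [2.5y] swap r/2=157/4563: DF=(1 − 157/4563·(0.982800+0.933000+0.925300+0.878900))/(1+157/4563) = 843/1000 ≈ 0.843000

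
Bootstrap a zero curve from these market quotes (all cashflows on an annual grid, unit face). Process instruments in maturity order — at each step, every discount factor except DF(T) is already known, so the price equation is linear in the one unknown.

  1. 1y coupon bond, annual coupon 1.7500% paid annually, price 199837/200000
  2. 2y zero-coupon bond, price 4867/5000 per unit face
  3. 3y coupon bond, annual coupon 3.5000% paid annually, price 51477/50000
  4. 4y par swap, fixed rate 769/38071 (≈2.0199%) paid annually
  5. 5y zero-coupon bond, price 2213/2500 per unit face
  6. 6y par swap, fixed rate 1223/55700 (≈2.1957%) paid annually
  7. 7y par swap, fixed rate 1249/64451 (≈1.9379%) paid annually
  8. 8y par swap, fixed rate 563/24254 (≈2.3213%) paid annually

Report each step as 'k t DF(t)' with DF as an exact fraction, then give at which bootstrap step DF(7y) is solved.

step 1 [1y] bond c/1=7/400: DF=(199837/200000 − 7/400·(0))/(1+7/400) = 491/500 ≈ 0.982000
step 2 [2y] zero: DF = P = 4867/5000 ≈ 0.973400
step 3 [3y] bond c/1=7/200: DF=(51477/50000 − 7/200·(0.982000+0.973400))/(1+7/200) = 4643/5000 ≈ 0.928600
step 4 [4y] swap r/1=769/38071: DF=(1 − 769/38071·(0.982000+0.973400+0.928600))/(1+769/38071) = 9231/10000 ≈ 0.923100
step 5 [5y] zero: DF = P = 2213/2500 ≈ 0.885200
step 6 [6y] swap r/1=1223/55700: DF=(1 − 1223/55700·(0.982000+0.973400+0.928600+0.923100+0.885200))/(1+1223/55700) = 8777/10000 ≈ 0.877700
step 7 [7y] swap r/1=1249/64451: DF=(1 − 1249/64451·(0.982000+0.973400+0.928600+0.923100+0.885200+0.877700))/(1+1249/64451) = 8751/10000 ≈ 0.875100
step 8 [8y] swap r/1=563/24254: DF=(1 − 563/24254·(0.982000+0.973400+0.928600+0.923100+0.885200+0.877700+0.875100))/(1+563/24254) = 8311/10000 ≈ 0.831100

1 1 491/500
2 2 4867/5000
3 3 4643/5000
4 4 9231/10000
5 5 2213/2500
6 6 8777/10000
7 7 8751/10000
8 8 8311/10000
DF(7y) is solved at step 7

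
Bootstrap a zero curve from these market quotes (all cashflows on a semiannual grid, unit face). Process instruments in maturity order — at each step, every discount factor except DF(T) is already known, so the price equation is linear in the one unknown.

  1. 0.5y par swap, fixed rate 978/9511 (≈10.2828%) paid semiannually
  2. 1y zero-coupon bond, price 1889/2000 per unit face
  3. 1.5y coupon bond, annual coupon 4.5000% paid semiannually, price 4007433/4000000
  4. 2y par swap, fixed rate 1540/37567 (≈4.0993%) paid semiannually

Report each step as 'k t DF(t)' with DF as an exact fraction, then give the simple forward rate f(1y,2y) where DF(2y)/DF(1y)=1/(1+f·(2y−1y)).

step 1 [0.5y] swap r/2=489/9511: DF=(1 − 489/9511·(0))/(1+489/9511) = 9511/10000 ≈ 0.951100
step 2 [1y] zero: DF = P = 1889/2000 ≈ 0.944500
step 3 [1.5y] bond c/2=9/400: DF=(4007433/4000000 − 9/400·(0.951100+0.944500))/(1+9/400) = 9381/10000 ≈ 0.938100
step 4 [2y] swap r/2=770/37567: DF=(1 − 770/37567·(0.951100+0.944500+0.938100))/(1+770/37567) = 923/1000 ≈ 0.923000

1 1/2 9511/10000
2 1 1889/2000
3 3/2 9381/10000
4 2 923/1000
f(1y,2y) = ((1889/2000)/(923/1000) − 1)/(1) = 43/1846 ≈ 2.3294%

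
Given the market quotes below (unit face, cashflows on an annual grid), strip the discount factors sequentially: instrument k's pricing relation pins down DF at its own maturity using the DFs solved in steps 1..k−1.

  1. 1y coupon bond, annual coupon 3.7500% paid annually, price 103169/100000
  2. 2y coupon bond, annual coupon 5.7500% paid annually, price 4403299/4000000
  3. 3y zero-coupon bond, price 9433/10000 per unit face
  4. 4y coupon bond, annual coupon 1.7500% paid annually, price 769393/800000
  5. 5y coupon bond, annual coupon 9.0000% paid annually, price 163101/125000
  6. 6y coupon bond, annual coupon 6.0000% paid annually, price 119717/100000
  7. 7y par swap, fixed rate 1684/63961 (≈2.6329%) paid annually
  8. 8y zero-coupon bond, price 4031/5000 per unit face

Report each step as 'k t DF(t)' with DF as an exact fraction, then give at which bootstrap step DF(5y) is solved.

1 1 1243/1250
2 2 9869/10000
3 3 9433/10000
4 4 8949/10000
5 5 8817/10000
6 6 8633/10000
7 7 2079/2500
8 8 4031/5000
DF(5y) is solved at step 5

step 1 [1y] bond c/1=3/80: DF=(103169/100000 − 3/80·(0))/(1+3/80) = 1243/1250 ≈ 0.994400
step 2 [2y] bond c/1=23/400: DF=(4403299/4000000 − 23/400·(0.994400))/(1+23/400) = 9869/10000 ≈ 0.986900
step 3 [3y] zero: DF = P = 9433/10000 ≈ 0.943300
step 4 [4y] bond c/1=7/400: DF=(769393/800000 − 7/400·(0.994400+0.986900+0.943300))/(1+7/400) = 8949/10000 ≈ 0.894900
step 5 [5y] bond c/1=9/100: DF=(163101/125000 − 9/100·(0.994400+0.986900+0.943300+0.894900))/(1+9/100) = 8817/10000 ≈ 0.881700
step 6 [6y] bond c/1=3/50: DF=(119717/100000 − 3/50·(0.994400+0.986900+0.943300+0.894900+0.881700))/(1+3/50) = 8633/10000 ≈ 0.863300
step 7 [7y] swap r/1=1684/63961: DF=(1 − 1684/63961·(0.994400+0.986900+0.943300+0.894900+0.881700+0.863300))/(1+1684/63961) = 2079/2500 ≈ 0.831600
step 8 [8y] zero: DF = P = 4031/5000 ≈ 0.806200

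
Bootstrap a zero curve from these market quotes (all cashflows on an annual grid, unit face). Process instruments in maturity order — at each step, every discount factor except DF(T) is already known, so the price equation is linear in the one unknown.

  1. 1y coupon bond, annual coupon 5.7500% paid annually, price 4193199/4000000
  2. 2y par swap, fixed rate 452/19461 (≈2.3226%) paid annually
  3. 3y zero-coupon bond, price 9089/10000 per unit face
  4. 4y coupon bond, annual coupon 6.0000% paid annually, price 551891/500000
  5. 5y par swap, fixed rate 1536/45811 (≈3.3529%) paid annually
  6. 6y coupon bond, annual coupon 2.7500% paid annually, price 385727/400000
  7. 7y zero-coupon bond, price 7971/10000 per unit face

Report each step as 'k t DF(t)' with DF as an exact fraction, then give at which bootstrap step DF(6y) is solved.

1 1 9913/10000
2 2 2387/2500
3 3 9089/10000
4 4 8797/10000
5 5 529/625
6 6 8159/10000
7 7 7971/10000
DF(6y) is solved at step 6

step 1 [1y] bond c/1=23/400: DF=(4193199/4000000 − 23/400·(0))/(1+23/400) = 9913/10000 ≈ 0.991300
step 2 [2y] swap r/1=452/19461: DF=(1 − 452/19461·(0.991300))/(1+452/19461) = 2387/2500 ≈ 0.954800
step 3 [3y] zero: DF = P = 9089/10000 ≈ 0.908900
step 4 [4y] bond c/1=3/50: DF=(551891/500000 − 3/50·(0.991300+0.954800+0.908900))/(1+3/50) = 8797/10000 ≈ 0.879700
step 5 [5y] swap r/1=1536/45811: DF=(1 − 1536/45811·(0.991300+0.954800+0.908900+0.879700))/(1+1536/45811) = 529/625 ≈ 0.846400
step 6 [6y] bond c/1=11/400: DF=(385727/400000 − 11/400·(0.991300+0.954800+0.908900+0.879700+0.846400))/(1+11/400) = 8159/10000 ≈ 0.815900
step 7 [7y] zero: DF = P = 7971/10000 ≈ 0.797100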